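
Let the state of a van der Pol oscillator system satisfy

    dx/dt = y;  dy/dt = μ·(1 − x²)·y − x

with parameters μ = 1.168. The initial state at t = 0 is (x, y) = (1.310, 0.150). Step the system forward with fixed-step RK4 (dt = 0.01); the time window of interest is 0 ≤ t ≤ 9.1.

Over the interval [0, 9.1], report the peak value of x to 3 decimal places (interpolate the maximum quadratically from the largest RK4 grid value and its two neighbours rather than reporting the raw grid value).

t=0.000: state=(1.310, 0.150)
step 1 (dt=0.01): k1=(0.150, -1.435), k2=(0.143, -1.431), k3=(0.143, -1.431), k4=(0.136, -1.426); state += dt/6·(k1+2k2+2k3+k4)
t=0.010: state=(1.311, 0.136)
t=0.020: state=(1.313, 0.121)
t=0.030: state=(1.314, 0.107)
continuing one RK4 step at a time; state shown every 50 steps (Δt=0.5):
t=0.500: state=(1.228, -0.438)
t=1.000: state=(0.890, -0.926)
t=1.500: state=(0.254, -1.703)
t=2.000: state=(-0.866, -2.619)
t=2.500: state=(-1.837, -0.879)
t=3.000: state=(-1.911, 0.299)
t=3.500: state=(-1.676, 0.594)
t=4.000: state=(-1.324, 0.830)
t=4.500: state=(-0.813, 1.276)
t=5.000: state=(0.048, 2.284)
t=5.500: state=(1.381, 2.465)
t=6.000: state=(2.002, 0.196)
t=6.500: state=(1.897, -0.446)
t=7.000: state=(1.619, -0.651)
t=7.500: state=(1.238, -0.901)
t=8.000: state=(0.674, -1.429)
t=8.500: state=(-0.299, -2.554)
t=9.000: state=(-1.615, -1.971)
t=9.100: state=(-1.785, -1.426)
largest grid value and its neighbours: x(6.070)=2.00964, x(6.080)=2.00982, x(6.090)=2.00980
parabola through these three points peaks at t≈6.084 with x≈2.00984

max x = 2.010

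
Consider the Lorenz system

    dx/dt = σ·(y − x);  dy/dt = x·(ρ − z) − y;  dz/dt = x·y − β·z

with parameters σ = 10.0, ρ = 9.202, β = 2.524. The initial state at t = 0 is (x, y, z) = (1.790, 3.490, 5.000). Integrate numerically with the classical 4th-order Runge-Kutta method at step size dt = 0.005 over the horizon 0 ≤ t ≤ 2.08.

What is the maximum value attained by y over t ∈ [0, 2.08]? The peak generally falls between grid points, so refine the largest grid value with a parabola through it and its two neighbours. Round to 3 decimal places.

t=0.000: state=(1.790, 3.490, 5.000)
step 1 (dt=0.005): k1=(17.000, 4.032, -6.373), k2=(16.676, 4.229, -6.166), k3=(16.689, 4.224, -6.169), k4=(16.377, 4.419, -5.964); state += dt/6·(k1+2k2+2k3+k4)
t=0.005: state=(1.873, 3.511, 4.969)
t=0.010: state=(1.954, 3.534, 4.940)
t=0.015: state=(2.032, 3.559, 4.914)
continuing one RK4 step at a time; state shown every 20 steps (Δt=0.1):
t=0.100: state=(3.100, 4.207, 4.742)
t=0.200: state=(4.189, 5.289, 5.234)
t=0.300: state=(5.275, 6.298, 6.534)
t=0.400: state=(6.096, 6.635, 8.405)
t=0.500: state=(6.232, 5.946, 10.032)
t=0.600: state=(5.596, 4.692, 10.590)
t=0.700: state=(4.619, 3.659, 10.087)
t=0.800: state=(3.799, 3.150, 9.073)
t=0.900: state=(3.342, 3.074, 8.011)
t=1.000: state=(3.241, 3.296, 7.137)
t=1.100: state=(3.427, 3.734, 6.574)
t=1.200: state=(3.833, 4.326, 6.401)
t=1.300: state=(4.383, 4.969, 6.670)
t=1.400: state=(4.953, 5.477, 7.360)
t=1.500: state=(5.365, 5.633, 8.284)
t=1.600: state=(5.449, 5.346, 9.089)
t=1.700: state=(5.182, 4.780, 9.449)
t=1.800: state=(4.717, 4.225, 9.302)
t=1.900: state=(4.265, 3.876, 8.818)
t=2.000: state=(3.969, 3.773, 8.227)
t=2.080: state=(3.877, 3.843, 7.799)
largest grid value and its neighbours: y(0.380)=6.64830, y(0.385)=6.64908, y(0.390)=6.64711
parabola through these three points peaks at t≈0.384 with y≈6.64914

max y = 6.649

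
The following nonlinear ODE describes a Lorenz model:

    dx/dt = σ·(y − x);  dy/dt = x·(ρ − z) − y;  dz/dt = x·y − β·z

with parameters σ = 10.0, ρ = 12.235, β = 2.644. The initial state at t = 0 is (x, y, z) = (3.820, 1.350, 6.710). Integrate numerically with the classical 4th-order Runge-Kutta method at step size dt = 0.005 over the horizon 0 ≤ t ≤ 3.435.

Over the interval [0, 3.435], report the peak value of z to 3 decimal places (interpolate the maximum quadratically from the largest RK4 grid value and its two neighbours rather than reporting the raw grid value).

t=0.000: state=(3.820, 1.350, 6.710)
step 1 (dt=0.005): k1=(-24.700, 19.755, -12.584), k2=(-23.589, 19.483, -12.399), k3=(-23.623, 19.498, -12.399), k4=(-22.544, 19.235, -12.219); state += dt/6·(k1+2k2+2k3+k4)
t=0.005: state=(3.702, 1.447, 6.648)
t=0.010: state=(3.594, 1.542, 6.588)
t=0.015: state=(3.497, 1.635, 6.529)
continuing one RK4 step at a time; state shown every 40 steps (Δt=0.2):
t=0.200: state=(3.590, 4.746, 5.516)
t=0.400: state=(6.979, 8.786, 9.247)
t=0.600: state=(7.591, 6.036, 15.367)
t=0.800: state=(3.947, 2.676, 12.414)
t=1.000: state=(3.037, 3.248, 8.714)
t=1.200: state=(4.411, 5.525, 7.640)
t=1.400: state=(6.866, 7.821, 10.840)
t=1.600: state=(6.627, 5.496, 14.009)
t=1.800: state=(4.340, 3.589, 11.756)
t=2.000: state=(3.972, 4.289, 9.279)
t=2.200: state=(5.290, 6.176, 9.267)
t=2.400: state=(6.655, 6.855, 11.970)
t=2.600: state=(5.798, 4.978, 12.902)
t=2.800: state=(4.531, 4.238, 11.046)
t=3.000: state=(4.698, 5.105, 9.745)
t=3.200: state=(5.785, 6.322, 10.519)
t=3.400: state=(6.210, 6.015, 12.231)
t=3.435: state=(6.118, 5.793, 12.367)
largest grid value and its neighbours: z(0.610)=15.40235, z(0.615)=15.40799, z(0.620)=15.40587
parabola through these three points peaks at t≈0.616 with z≈15.40819

max z = 15.408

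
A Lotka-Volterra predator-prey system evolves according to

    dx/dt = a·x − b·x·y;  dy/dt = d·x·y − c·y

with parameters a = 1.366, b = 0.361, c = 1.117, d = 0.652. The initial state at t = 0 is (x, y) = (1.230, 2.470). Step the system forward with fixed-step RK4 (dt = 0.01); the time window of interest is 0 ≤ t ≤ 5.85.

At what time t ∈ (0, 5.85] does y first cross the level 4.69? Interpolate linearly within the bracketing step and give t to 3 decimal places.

t = 2.207

t=0.000: state=(1.230, 2.470)
step 1 (dt=0.01): k1=(0.583, -0.778), k2=(0.587, -0.772), k3=(0.587, -0.772), k4=(0.590, -0.766); state += dt/6·(k1+2k2+2k3+k4)
t=0.010: state=(1.236, 2.462)
t=0.020: state=(1.242, 2.455)
t=0.030: state=(1.248, 2.447)
continuing one RK4 step at a time; state shown every 20 steps (Δt=0.2):
t=0.200: state=(1.359, 2.338)
t=0.400: state=(1.514, 2.255)
t=0.600: state=(1.693, 2.222)
t=0.800: state=(1.894, 2.245)
t=1.000: state=(2.111, 2.331)
t=1.200: state=(2.332, 2.491)
t=1.400: state=(2.539, 2.738)
t=1.600: state=(2.706, 3.084)
t=1.800: state=(2.802, 3.536)
t=2.000: state=(2.798, 4.079)
t=2.200: state=(2.682, 4.670)
next step: t=2.210: state=(2.673, 4.699) — y has crossed 4.69
linear interpolation between t=2.200 (4.66965) and t=2.210 (4.69910) → t≈2.207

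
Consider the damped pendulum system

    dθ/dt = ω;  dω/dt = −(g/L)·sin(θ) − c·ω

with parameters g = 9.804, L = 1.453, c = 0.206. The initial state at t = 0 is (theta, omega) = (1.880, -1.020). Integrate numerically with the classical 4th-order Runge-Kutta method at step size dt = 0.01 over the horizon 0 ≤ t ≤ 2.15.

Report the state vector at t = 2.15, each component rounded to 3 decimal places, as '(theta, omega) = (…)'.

t=0.000: state=(1.880, -1.020)
step 1 (dt=0.01): k1=(-1.020, -6.217), k2=(-1.051, -6.221), k3=(-1.051, -6.222), k4=(-1.082, -6.226); state += dt/6·(k1+2k2+2k3+k4)
t=0.010: state=(1.869, -1.082)
t=0.020: state=(1.858, -1.145)
t=0.030: state=(1.847, -1.207)
continuing one RK4 step at a time; state shown every 10 steps (Δt=0.1):
t=0.100: state=(1.747, -1.646)
t=0.200: state=(1.551, -2.277)
t=0.300: state=(1.292, -2.890)
t=0.400: state=(0.975, -3.434)
t=0.500: state=(0.610, -3.838)
t=0.600: state=(0.214, -4.026)
t=0.700: state=(-0.187, -3.953)
t=0.800: state=(-0.568, -3.625)
t=0.900: state=(-0.905, -3.103)
t=1.000: state=(-1.184, -2.462)
t=1.100: state=(-1.396, -1.770)
t=1.200: state=(-1.538, -1.070)
t=1.300: state=(-1.610, -0.380)
t=1.400: state=(-1.615, 0.295)
t=1.500: state=(-1.552, 0.956)
t=1.600: state=(-1.424, 1.602)
t=1.700: state=(-1.232, 2.217)
t=1.800: state=(-0.982, 2.769)
t=1.900: state=(-0.682, 3.206)
t=2.000: state=(-0.347, 3.469)
t=2.100: state=(0.004, 3.512)
t=2.150: state=(0.178, 3.445)

(theta, omega) = (0.178, 3.445)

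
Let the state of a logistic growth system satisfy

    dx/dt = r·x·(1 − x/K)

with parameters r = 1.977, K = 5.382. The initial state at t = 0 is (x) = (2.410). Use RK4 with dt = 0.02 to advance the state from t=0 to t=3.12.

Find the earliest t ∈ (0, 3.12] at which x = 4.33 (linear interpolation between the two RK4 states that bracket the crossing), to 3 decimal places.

t=0.000: state=(2.410)
step 1 (dt=0.02): k1=(2.631), k2=(2.636), k3=(2.636), k4=(2.641); state += dt/6·(k1+2k2+2k3+k4)
t=0.020: state=(2.463)
t=0.040: state=(2.516)
t=0.060: state=(2.569)
continuing one RK4 step at a time; state shown every 10 steps (Δt=0.2):
t=0.200: state=(2.940)
t=0.400: state=(3.452)
t=0.600: state=(3.910)
t=0.800: state=(4.293)
t=0.820: state=(4.327)
next step: t=0.840: state=(4.360) — x has crossed 4.33
linear interpolation between t=0.820 (4.32717) and t=0.840 (4.36030) → t≈0.822

t = 0.822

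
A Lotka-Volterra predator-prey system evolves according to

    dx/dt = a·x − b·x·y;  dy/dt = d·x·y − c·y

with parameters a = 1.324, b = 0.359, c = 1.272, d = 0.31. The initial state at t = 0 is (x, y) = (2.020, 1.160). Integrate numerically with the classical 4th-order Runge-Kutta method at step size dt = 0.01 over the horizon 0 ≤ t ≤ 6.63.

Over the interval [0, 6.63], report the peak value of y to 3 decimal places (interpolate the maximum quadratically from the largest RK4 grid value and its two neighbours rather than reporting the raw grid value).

t=0.000: state=(2.020, 1.160)
step 1 (dt=0.01): k1=(1.833, -0.749), k2=(1.844, -0.743), k3=(1.844, -0.743), k4=(1.855, -0.738); state += dt/6·(k1+2k2+2k3+k4)
t=0.010: state=(2.038, 1.153)
t=0.020: state=(2.057, 1.145)
t=0.030: state=(2.076, 1.138)
continuing one RK4 step at a time; state shown every 25 steps (Δt=0.25):
t=0.250: state=(2.553, 1.007)
t=0.500: state=(3.263, 0.916)
t=0.750: state=(4.191, 0.889)
t=1.000: state=(5.381, 0.935)
t=1.250: state=(6.848, 1.091)
t=1.500: state=(8.527, 1.439)
t=1.750: state=(10.140, 2.163)
t=2.000: state=(10.977, 3.598)
t=2.250: state=(10.005, 5.986)
t=2.500: state=(7.219, 8.550)
t=2.750: state=(4.370, 9.695)
t=3.000: state=(2.584, 9.171)
t=3.250: state=(1.672, 7.837)
t=3.500: state=(1.232, 6.368)
t=3.750: state=(1.029, 5.052)
t=4.000: state=(0.957, 3.967)
t=4.250: state=(0.972, 3.109)
t=4.500: state=(1.056, 2.446)
t=4.750: state=(1.209, 1.942)
t=5.000: state=(1.439, 1.565)
t=5.250: state=(1.764, 1.288)
t=5.500: state=(2.209, 1.092)
t=5.750: state=(2.806, 0.964)
t=6.000: state=(3.595, 0.898)
t=6.250: state=(4.621, 0.897)
t=6.500: state=(5.919, 0.980)
t=6.630: state=(6.703, 1.071)
largest grid value and its neighbours: y(2.770)=9.70590, y(2.780)=9.70701, y(2.790)=9.70545
parabola through these three points peaks at t≈2.779 with y≈9.70702

max y = 9.707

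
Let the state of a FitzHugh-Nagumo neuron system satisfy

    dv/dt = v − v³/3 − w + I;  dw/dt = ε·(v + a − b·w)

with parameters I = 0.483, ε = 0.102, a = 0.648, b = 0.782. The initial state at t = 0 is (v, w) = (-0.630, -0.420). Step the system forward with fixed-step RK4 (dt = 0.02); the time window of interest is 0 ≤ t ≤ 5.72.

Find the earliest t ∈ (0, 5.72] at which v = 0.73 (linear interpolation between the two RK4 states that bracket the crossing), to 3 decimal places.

t=0.000: state=(-0.630, -0.420)
step 1 (dt=0.02): k1=(0.356, 0.035), k2=(0.358, 0.036), k3=(0.358, 0.036), k4=(0.360, 0.036); state += dt/6·(k1+2k2+2k3+k4)
t=0.020: state=(-0.623, -0.419)
t=0.040: state=(-0.616, -0.419)
t=0.060: state=(-0.608, -0.418)
continuing one RK4 step at a time; state shown every 10 steps (Δt=0.2):
t=0.200: state=(-0.555, -0.412)
t=0.400: state=(-0.470, -0.403)
t=0.600: state=(-0.374, -0.392)
t=0.800: state=(-0.261, -0.379)
t=1.000: state=(-0.129, -0.364)
t=1.200: state=(0.028, -0.346)
t=1.400: state=(0.215, -0.325)
t=1.600: state=(0.436, -0.300)
t=1.800: state=(0.690, -0.271)
t=1.820: state=(0.717, -0.268)
next step: t=1.840: state=(0.744, -0.265) — v has crossed 0.73
linear interpolation between t=1.820 (0.71687) and t=1.840 (0.74387) → t≈1.830

t = 1.830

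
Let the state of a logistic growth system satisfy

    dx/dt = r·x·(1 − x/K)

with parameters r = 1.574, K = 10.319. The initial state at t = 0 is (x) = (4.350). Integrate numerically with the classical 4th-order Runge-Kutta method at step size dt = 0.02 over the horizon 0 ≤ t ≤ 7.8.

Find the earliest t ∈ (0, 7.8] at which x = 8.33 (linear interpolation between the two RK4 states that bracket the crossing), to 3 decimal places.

t = 1.111

t=0.000: state=(4.350)
step 1 (dt=0.02): k1=(3.961), k2=(3.970), k3=(3.970), k4=(3.979); state += dt/6·(k1+2k2+2k3+k4)
t=0.020: state=(4.429)
t=0.040: state=(4.509)
t=0.060: state=(4.589)
continuing one RK4 step at a time; state shown every 25 steps (Δt=0.5):
t=0.500: state=(6.352)
t=1.000: state=(8.034)
t=1.100: state=(8.302)
next step: t=1.120: state=(8.353) — x has crossed 8.33
linear interpolation between t=1.100 (8.30218) and t=1.120 (8.35277) → t≈1.111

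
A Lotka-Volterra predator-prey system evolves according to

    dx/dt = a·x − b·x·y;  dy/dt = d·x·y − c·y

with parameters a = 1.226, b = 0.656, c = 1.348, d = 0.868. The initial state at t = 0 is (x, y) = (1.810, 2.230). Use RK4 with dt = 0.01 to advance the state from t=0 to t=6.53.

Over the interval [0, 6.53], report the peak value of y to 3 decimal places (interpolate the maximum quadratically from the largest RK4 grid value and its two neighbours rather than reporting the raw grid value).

max y = 2.366

t=0.000: state=(1.810, 2.230)
step 1 (dt=0.01): k1=(-0.429, 0.497), k2=(-0.431, 0.494), k3=(-0.431, 0.494), k4=(-0.434, 0.490); state += dt/6·(k1+2k2+2k3+k4)
t=0.010: state=(1.806, 2.235)
t=0.020: state=(1.801, 2.240)
t=0.030: state=(1.797, 2.245)
continuing one RK4 step at a time; state shown every 25 steps (Δt=0.25):
t=0.250: state=(1.691, 2.328)
t=0.500: state=(1.562, 2.366)
t=0.750: state=(1.442, 2.339)
t=1.000: state=(1.343, 2.258)
t=1.250: state=(1.272, 2.139)
t=1.500: state=(1.230, 2.003)
t=1.750: state=(1.217, 1.863)
t=2.000: state=(1.231, 1.734)
t=2.250: state=(1.271, 1.624)
t=2.500: state=(1.333, 1.537)
t=2.750: state=(1.415, 1.478)
t=3.000: state=(1.513, 1.449)
t=3.250: state=(1.621, 1.453)
t=3.500: state=(1.730, 1.493)
t=3.750: state=(1.830, 1.569)
t=4.000: state=(1.906, 1.680)
t=4.250: state=(1.943, 1.823)
t=4.500: state=(1.933, 1.984)
t=4.750: state=(1.872, 2.142)
t=5.000: state=(1.770, 2.271)
t=5.250: state=(1.645, 2.349)
t=5.500: state=(1.517, 2.363)
t=5.750: state=(1.404, 2.316)
t=6.000: state=(1.314, 2.219)
t=6.250: state=(1.253, 2.092)
t=6.500: state=(1.222, 1.953)
t=6.530: state=(1.220, 1.936)
largest grid value and its neighbours: y(5.420)=2.36602, y(5.430)=2.36606, y(5.440)=2.36599
parabola through these three points peaks at t≈5.429 with y≈2.36606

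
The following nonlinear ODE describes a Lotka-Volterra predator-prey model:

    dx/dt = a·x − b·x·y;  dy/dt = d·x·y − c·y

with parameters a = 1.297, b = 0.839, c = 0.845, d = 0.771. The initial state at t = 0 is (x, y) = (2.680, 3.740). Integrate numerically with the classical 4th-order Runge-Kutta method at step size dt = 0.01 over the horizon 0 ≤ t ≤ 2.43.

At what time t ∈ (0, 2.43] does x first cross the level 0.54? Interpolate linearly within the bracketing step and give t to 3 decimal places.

t = 0.667

t=0.000: state=(2.680, 3.740)
step 1 (dt=0.01): k1=(-4.934, 4.568), k2=(-4.939, 4.524), k3=(-4.938, 4.524), k4=(-4.942, 4.479); state += dt/6·(k1+2k2+2k3+k4)
t=0.010: state=(2.631, 3.785)
t=0.020: state=(2.581, 3.830)
t=0.030: state=(2.532, 3.873)
continuing one RK4 step at a time; state shown every 10 steps (Δt=0.1):
t=0.100: state=(2.190, 4.146)
t=0.200: state=(1.738, 4.432)
t=0.300: state=(1.354, 4.586)
t=0.400: state=(1.047, 4.621)
t=0.500: state=(0.811, 4.560)
t=0.600: state=(0.633, 4.429)
t=0.660: state=(0.549, 4.326)
next step: t=0.670: state=(0.536, 4.308) — x has crossed 0.54
linear interpolation between t=0.660 (0.54862) and t=0.670 (0.53602) → t≈0.667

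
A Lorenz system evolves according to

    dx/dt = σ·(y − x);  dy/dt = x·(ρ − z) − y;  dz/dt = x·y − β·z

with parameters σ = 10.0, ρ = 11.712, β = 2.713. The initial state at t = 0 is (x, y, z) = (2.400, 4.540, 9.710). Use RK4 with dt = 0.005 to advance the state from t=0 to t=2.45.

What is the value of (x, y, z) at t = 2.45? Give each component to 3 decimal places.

(x, y, z) = (5.703, 5.495, 11.346)

t=0.000: state=(2.400, 4.540, 9.710)
step 1 (dt=0.005): k1=(21.400, 0.265, -15.447), k2=(20.872, 0.466, -15.098), k3=(20.890, 0.461, -15.105), k4=(20.379, 0.661, -14.762); state += dt/6·(k1+2k2+2k3+k4)
t=0.005: state=(2.504, 4.542, 9.634)
t=0.010: state=(2.604, 4.547, 9.562)
t=0.015: state=(2.699, 4.553, 9.493)
continuing one RK4 step at a time; state shown every 20 steps (Δt=0.1):
t=0.100: state=(3.857, 4.913, 8.739)
t=0.200: state=(4.808, 5.715, 8.699)
t=0.300: state=(5.686, 6.507, 9.478)
t=0.400: state=(6.349, 6.794, 10.795)
t=0.500: state=(6.490, 6.314, 11.974)
t=0.600: state=(6.046, 5.393, 12.355)
t=0.700: state=(5.332, 4.627, 11.890)
t=0.800: state=(4.744, 4.306, 11.003)
t=0.900: state=(4.484, 4.405, 10.123)
t=1.000: state=(4.570, 4.809, 9.530)
t=1.100: state=(4.929, 5.387, 9.386)
t=1.200: state=(5.433, 5.950, 9.744)
t=1.300: state=(5.890, 6.252, 10.486)
t=1.400: state=(6.093, 6.120, 11.276)
t=1.500: state=(5.943, 5.637, 11.712)
t=1.600: state=(5.547, 5.102, 11.623)
t=1.700: state=(5.130, 4.771, 11.149)
t=1.800: state=(4.872, 4.726, 10.559)
t=1.900: state=(4.842, 4.925, 10.089)
t=2.000: state=(5.019, 5.275, 9.890)
t=2.100: state=(5.321, 5.650, 10.020)
t=2.200: state=(5.630, 5.895, 10.425)
t=2.300: state=(5.812, 5.897, 10.924)
t=2.400: state=(5.788, 5.661, 11.277)
t=2.450: state=(5.703, 5.495, 11.346)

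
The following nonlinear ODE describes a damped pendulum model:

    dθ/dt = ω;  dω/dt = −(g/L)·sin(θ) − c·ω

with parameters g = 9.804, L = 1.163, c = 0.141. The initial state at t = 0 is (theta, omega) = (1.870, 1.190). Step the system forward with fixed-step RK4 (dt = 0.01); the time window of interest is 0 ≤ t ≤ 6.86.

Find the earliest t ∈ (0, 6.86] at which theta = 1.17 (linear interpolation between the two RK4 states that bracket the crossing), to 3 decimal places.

t = 0.596

t=0.000: state=(1.870, 1.190)
step 1 (dt=0.01): k1=(1.190, -8.223), k2=(1.149, -8.202), k3=(1.149, -8.203), k4=(1.108, -8.183); state += dt/6·(k1+2k2+2k3+k4)
t=0.010: state=(1.881, 1.108)
t=0.020: state=(1.892, 1.026)
t=0.030: state=(1.902, 0.945)
continuing one RK4 step at a time; state shown every 25 steps (Δt=0.25):
t=0.250: state=(1.918, -0.785)
t=0.500: state=(1.474, -2.783)
t=0.590: state=(1.191, -3.479)
next step: t=0.600: state=(1.156, -3.552) — theta has crossed 1.17
linear interpolation between t=0.590 (1.19149) and t=0.600 (1.15634) → t≈0.596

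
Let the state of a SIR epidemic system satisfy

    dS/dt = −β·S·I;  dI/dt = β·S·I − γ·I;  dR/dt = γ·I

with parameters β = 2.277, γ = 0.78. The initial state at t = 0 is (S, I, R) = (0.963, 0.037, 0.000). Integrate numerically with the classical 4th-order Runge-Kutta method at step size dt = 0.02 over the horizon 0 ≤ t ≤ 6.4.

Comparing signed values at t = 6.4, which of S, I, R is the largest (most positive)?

t=0.000: state=(0.963, 0.037, 0.000)
step 1 (dt=0.02): k1=(-0.081, 0.052, 0.029), k2=(-0.082, 0.053, 0.029), k3=(-0.082, 0.053, 0.029), k4=(-0.083, 0.054, 0.030); state += dt/6·(k1+2k2+2k3+k4)
t=0.020: state=(0.961, 0.038, 0.001)
t=0.040: state=(0.960, 0.039, 0.001)
t=0.060: state=(0.958, 0.040, 0.002)
continuing one RK4 step at a time; state shown every 25 steps (Δt=0.5):
t=0.500: state=(0.906, 0.073, 0.021)
t=1.000: state=(0.809, 0.132, 0.060)
t=1.500: state=(0.667, 0.207, 0.126)
t=2.000: state=(0.506, 0.273, 0.220)
t=2.500: state=(0.363, 0.303, 0.334)
t=3.000: state=(0.258, 0.291, 0.451)
t=3.500: state=(0.189, 0.253, 0.558)
t=4.000: state=(0.146, 0.207, 0.647)
t=4.500: state=(0.118, 0.163, 0.719)
t=5.000: state=(0.100, 0.125, 0.775)
t=5.500: state=(0.089, 0.094, 0.818)
t=6.000: state=(0.081, 0.070, 0.849)
t=6.400: state=(0.076, 0.055, 0.869)
compare at T: S=0.076, I=0.055, R=0.869

largest component: R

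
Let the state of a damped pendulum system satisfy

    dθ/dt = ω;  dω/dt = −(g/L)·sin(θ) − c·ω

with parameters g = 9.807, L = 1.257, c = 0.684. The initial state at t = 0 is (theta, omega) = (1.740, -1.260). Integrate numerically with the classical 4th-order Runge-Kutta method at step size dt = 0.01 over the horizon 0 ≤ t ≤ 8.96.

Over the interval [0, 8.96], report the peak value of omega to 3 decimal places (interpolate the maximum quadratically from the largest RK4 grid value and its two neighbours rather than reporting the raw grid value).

max omega = 2.439

t=0.000: state=(1.740, -1.260)
step 1 (dt=0.01): k1=(-1.260, -6.829), k2=(-1.294, -6.813), k3=(-1.294, -6.814), k4=(-1.328, -6.798); state += dt/6·(k1+2k2+2k3+k4)
t=0.010: state=(1.727, -1.328)
t=0.020: state=(1.713, -1.396)
t=0.030: state=(1.699, -1.463)
continuing one RK4 step at a time; state shown every 50 steps (Δt=0.5):
t=0.500: state=(0.386, -3.645)
t=1.000: state=(-1.004, -1.241)
t=1.500: state=(-0.769, 1.908)
t=2.000: state=(0.358, 1.884)
t=2.500: state=(0.682, -0.615)
t=3.000: state=(0.009, -1.602)
t=3.500: state=(-0.480, -0.130)
t=4.000: state=(-0.172, 1.093)
t=4.500: state=(0.283, 0.462)
t=5.000: state=(0.214, -0.626)
t=5.500: state=(-0.132, -0.532)
t=6.000: state=(-0.194, 0.275)
t=6.500: state=(0.032, 0.466)
t=7.000: state=(0.148, -0.050)
t=7.500: state=(0.023, -0.347)
t=8.000: state=(-0.098, -0.073)
t=8.500: state=(-0.047, 0.224)
t=8.960: state=(0.049, 0.141)
largest grid value and its neighbours: omega(1.740)=2.43878, omega(1.750)=2.43878, omega(1.760)=2.43693
parabola through these three points peaks at t≈1.745 with omega≈2.43901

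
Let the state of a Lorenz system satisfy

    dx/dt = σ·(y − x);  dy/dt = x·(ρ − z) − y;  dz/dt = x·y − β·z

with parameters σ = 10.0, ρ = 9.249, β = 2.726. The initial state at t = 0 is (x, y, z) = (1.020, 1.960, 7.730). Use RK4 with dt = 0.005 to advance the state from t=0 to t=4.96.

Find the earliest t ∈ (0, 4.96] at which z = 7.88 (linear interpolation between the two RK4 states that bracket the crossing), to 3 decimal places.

t = 0.651

t=0.000: state=(1.020, 1.960, 7.730)
step 1 (dt=0.005): k1=(9.400, -0.411, -19.073), k2=(9.155, -0.324, -18.898), k3=(9.163, -0.326, -18.900), k4=(8.926, -0.239, -18.727); state += dt/6·(k1+2k2+2k3+k4)
t=0.005: state=(1.066, 1.958, 7.636)
t=0.010: state=(1.109, 1.958, 7.543)
t=0.015: state=(1.151, 1.958, 7.452)
continuing one RK4 step at a time; state shown every 40 steps (Δt=0.2):
t=0.200: state=(2.083, 2.556, 5.046)
t=0.400: state=(3.470, 4.425, 4.435)
t=0.600: state=(5.705, 6.777, 6.802)
t=0.650: state=(6.184, 7.002, 7.863)
next step: t=0.655: state=(6.224, 7.009, 7.972) — z has crossed 7.88
linear interpolation between t=0.650 (7.86279) and t=0.655 (7.97219) → t≈0.651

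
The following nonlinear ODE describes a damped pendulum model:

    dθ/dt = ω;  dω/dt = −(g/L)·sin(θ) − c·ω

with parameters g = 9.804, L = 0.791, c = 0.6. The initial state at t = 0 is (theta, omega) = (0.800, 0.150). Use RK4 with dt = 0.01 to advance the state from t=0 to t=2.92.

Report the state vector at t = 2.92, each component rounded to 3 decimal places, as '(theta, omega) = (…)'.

(theta, omega) = (-0.296, 0.613)

t=0.000: state=(0.800, 0.150)
step 1 (dt=0.01): k1=(0.150, -8.981), k2=(0.105, -8.961), k3=(0.105, -8.959), k4=(0.060, -8.937); state += dt/6·(k1+2k2+2k3+k4)
t=0.010: state=(0.801, 0.060)
t=0.020: state=(0.801, -0.029)
t=0.030: state=(0.800, -0.117)
continuing one RK4 step at a time; state shown every 10 steps (Δt=0.1):
t=0.100: state=(0.771, -0.715)
t=0.200: state=(0.661, -1.468)
t=0.300: state=(0.484, -2.037)
t=0.400: state=(0.262, -2.357)
t=0.500: state=(0.022, -2.388)
t=0.600: state=(-0.207, -2.135)
t=0.700: state=(-0.397, -1.647)
t=0.800: state=(-0.531, -1.007)
t=0.900: state=(-0.596, -0.299)
t=1.000: state=(-0.591, 0.397)
t=1.100: state=(-0.520, 1.013)
t=1.200: state=(-0.393, 1.487)
t=1.300: state=(-0.229, 1.770)
t=1.400: state=(-0.047, 1.832)
t=1.500: state=(0.130, 1.672)
t=1.600: state=(0.281, 1.325)
t=1.700: state=(0.391, 0.846)
t=1.800: state=(0.448, 0.301)
t=1.900: state=(0.451, -0.244)
t=2.000: state=(0.402, -0.732)
t=2.100: state=(0.308, -1.110)
t=2.200: state=(0.184, -1.340)
t=2.300: state=(0.046, -1.400)
t=2.400: state=(-0.090, -1.290)
t=2.500: state=(-0.207, -1.034)
t=2.600: state=(-0.293, -0.672)
t=2.700: state=(-0.340, -0.254)
t=2.800: state=(-0.344, 0.168)
t=2.900: state=(-0.308, 0.546)
t=2.920: state=(-0.296, 0.613)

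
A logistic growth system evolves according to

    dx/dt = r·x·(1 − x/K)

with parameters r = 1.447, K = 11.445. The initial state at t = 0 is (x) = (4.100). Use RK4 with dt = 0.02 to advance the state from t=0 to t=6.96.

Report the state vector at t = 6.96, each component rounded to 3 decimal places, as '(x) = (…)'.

(x) = (11.444)

t=0.000: state=(4.100)
step 1 (dt=0.02): k1=(3.807), k2=(3.823), k3=(3.823), k4=(3.838); state += dt/6·(k1+2k2+2k3+k4)
t=0.020: state=(4.176)
t=0.040: state=(4.254)
t=0.060: state=(4.331)
continuing one RK4 step at a time; state shown every 25 steps (Δt=0.5):
t=0.500: state=(6.124)
t=1.000: state=(8.051)
t=1.500: state=(9.502)
t=2.000: state=(10.412)
t=2.500: state=(10.920)
t=3.000: state=(11.184)
t=3.500: state=(11.317)
t=4.000: state=(11.383)
t=4.500: state=(11.415)
t=5.000: state=(11.430)
t=5.500: state=(11.438)
t=6.000: state=(11.442)
t=6.500: state=(11.443)
t=6.960: state=(11.444)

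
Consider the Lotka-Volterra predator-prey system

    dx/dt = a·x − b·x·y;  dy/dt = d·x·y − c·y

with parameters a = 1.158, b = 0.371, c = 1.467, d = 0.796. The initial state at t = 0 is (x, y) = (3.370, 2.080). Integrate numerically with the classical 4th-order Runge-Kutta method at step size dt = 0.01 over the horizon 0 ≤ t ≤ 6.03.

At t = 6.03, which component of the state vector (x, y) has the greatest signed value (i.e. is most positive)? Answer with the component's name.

t=0.000: state=(3.370, 2.080)
step 1 (dt=0.01): k1=(1.302, 2.528), k2=(1.289, 2.554), k3=(1.288, 2.555), k4=(1.275, 2.581); state += dt/6·(k1+2k2+2k3+k4)
t=0.010: state=(3.383, 2.106)
t=0.020: state=(3.395, 2.132)
t=0.030: state=(3.408, 2.158)
continuing one RK4 step at a time; state shown every 20 steps (Δt=0.2):
t=0.200: state=(3.563, 2.699)
t=0.400: state=(3.566, 3.561)
t=0.600: state=(3.322, 4.610)
t=0.800: state=(2.861, 5.636)
t=1.000: state=(2.306, 6.343)
t=1.200: state=(1.796, 6.548)
t=1.400: state=(1.403, 6.288)
t=1.600: state=(1.131, 5.729)
t=1.800: state=(0.956, 5.039)
t=2.000: state=(0.851, 4.335)
t=2.200: state=(0.797, 3.684)
t=2.400: state=(0.781, 3.114)
t=2.600: state=(0.796, 2.632)
t=2.800: state=(0.838, 2.234)
t=3.000: state=(0.907, 1.914)
t=3.200: state=(1.001, 1.661)
t=3.400: state=(1.124, 1.466)
t=3.600: state=(1.278, 1.323)
t=3.800: state=(1.467, 1.227)
t=4.000: state=(1.692, 1.176)
t=4.200: state=(1.955, 1.172)
t=4.400: state=(2.256, 1.221)
t=4.600: state=(2.588, 1.339)
t=4.800: state=(2.933, 1.549)
t=5.000: state=(3.257, 1.892)
t=5.200: state=(3.503, 2.420)
t=5.400: state=(3.593, 3.183)
t=5.600: state=(3.451, 4.173)
t=5.800: state=(3.067, 5.243)
t=6.000: state=(2.532, 6.112)
t=6.030: state=(2.447, 6.207)
compare at T: x=2.447, y=6.207

largest component: y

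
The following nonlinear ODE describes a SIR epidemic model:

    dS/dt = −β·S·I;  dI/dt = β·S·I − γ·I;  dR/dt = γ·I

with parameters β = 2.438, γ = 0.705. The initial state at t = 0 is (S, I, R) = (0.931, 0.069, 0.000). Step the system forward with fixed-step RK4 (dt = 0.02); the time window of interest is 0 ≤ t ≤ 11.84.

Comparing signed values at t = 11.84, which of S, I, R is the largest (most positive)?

t=0.000: state=(0.931, 0.069, 0.000)
step 1 (dt=0.02): k1=(-0.157, 0.108, 0.049), k2=(-0.159, 0.109, 0.049), k3=(-0.159, 0.109, 0.049), k4=(-0.161, 0.111, 0.050); state += dt/6·(k1+2k2+2k3+k4)
t=0.020: state=(0.928, 0.071, 0.001)
t=0.040: state=(0.925, 0.073, 0.002)
t=0.060: state=(0.921, 0.076, 0.003)
continuing one RK4 step at a time; state shown every 25 steps (Δt=0.5):
t=0.500: state=(0.822, 0.142, 0.036)
t=1.000: state=(0.650, 0.246, 0.104)
t=1.500: state=(0.453, 0.339, 0.208)
t=2.000: state=(0.292, 0.373, 0.336)
t=2.500: state=(0.187, 0.349, 0.464)
t=3.000: state=(0.126, 0.296, 0.578)
t=3.500: state=(0.091, 0.237, 0.672)
t=4.000: state=(0.071, 0.184, 0.746)
t=4.500: state=(0.058, 0.139, 0.803)
t=5.000: state=(0.050, 0.105, 0.845)
t=5.500: state=(0.045, 0.078, 0.877)
t=6.000: state=(0.041, 0.058, 0.901)
t=6.500: state=(0.039, 0.043, 0.919)
t=7.000: state=(0.037, 0.031, 0.931)
t=7.500: state=(0.036, 0.023, 0.941)
t=8.000: state=(0.035, 0.017, 0.948)
t=8.500: state=(0.034, 0.012, 0.953)
t=9.000: state=(0.034, 0.009, 0.957)
t=9.500: state=(0.034, 0.007, 0.960)
t=10.000: state=(0.033, 0.005, 0.962)
t=10.500: state=(0.033, 0.004, 0.963)
t=11.000: state=(0.033, 0.003, 0.964)
t=11.500: state=(0.033, 0.002, 0.965)
t=11.840: state=(0.033, 0.002, 0.965)
compare at T: S=0.033, I=0.002, R=0.965

largest component: R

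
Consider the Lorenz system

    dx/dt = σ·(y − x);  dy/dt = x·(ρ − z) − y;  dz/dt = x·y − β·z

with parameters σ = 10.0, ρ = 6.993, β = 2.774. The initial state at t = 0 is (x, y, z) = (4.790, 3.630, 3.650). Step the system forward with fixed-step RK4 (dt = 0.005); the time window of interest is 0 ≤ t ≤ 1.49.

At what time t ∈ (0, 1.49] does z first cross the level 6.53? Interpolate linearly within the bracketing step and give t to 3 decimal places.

t=0.000: state=(4.790, 3.630, 3.650)
step 1 (dt=0.005): k1=(-11.600, 12.383, 7.263), k2=(-11.000, 12.169, 7.254), k3=(-11.021, 12.174, 7.257), k4=(-10.440, 11.966, 7.250); state += dt/6·(k1+2k2+2k3+k4)
t=0.005: state=(4.735, 3.691, 3.686)
t=0.010: state=(4.685, 3.750, 3.723)
t=0.015: state=(4.641, 3.807, 3.759)
continuing one RK4 step at a time; state shown every 10 steps (Δt=0.05):
t=0.050: state=(4.452, 4.160, 4.014)
t=0.100: state=(4.425, 4.558, 4.396)
t=0.150: state=(4.544, 4.858, 4.814)
t=0.200: state=(4.714, 5.061, 5.265)
t=0.250: state=(4.876, 5.164, 5.731)
t=0.300: state=(4.992, 5.160, 6.181)
t=0.340: state=(5.036, 5.085, 6.506)
next step: t=0.345: state=(5.038, 5.071, 6.544) — z has crossed 6.53
linear interpolation between t=0.340 (6.50630) and t=0.345 (6.54368) → t≈0.343

t = 0.343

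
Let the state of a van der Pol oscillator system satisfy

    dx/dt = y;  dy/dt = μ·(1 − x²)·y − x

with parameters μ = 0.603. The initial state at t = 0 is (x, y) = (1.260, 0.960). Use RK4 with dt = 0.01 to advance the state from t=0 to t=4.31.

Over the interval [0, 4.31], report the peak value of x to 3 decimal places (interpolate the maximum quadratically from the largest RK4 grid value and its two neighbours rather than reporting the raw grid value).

max x = 1.526

t=0.000: state=(1.260, 0.960)
step 1 (dt=0.01): k1=(0.960, -1.600), k2=(0.952, -1.609), k3=(0.952, -1.609), k4=(0.944, -1.618); state += dt/6·(k1+2k2+2k3+k4)
t=0.010: state=(1.270, 0.944)
t=0.020: state=(1.279, 0.928)
t=0.030: state=(1.288, 0.911)
continuing one RK4 step at a time; state shown every 20 steps (Δt=0.2):
t=0.200: state=(1.418, 0.615)
t=0.400: state=(1.506, 0.262)
t=0.600: state=(1.525, -0.058)
t=0.800: state=(1.486, -0.330)
t=1.000: state=(1.396, -0.560)
t=1.200: state=(1.263, -0.765)
t=1.400: state=(1.091, -0.961)
t=1.600: state=(0.878, -1.162)
t=1.800: state=(0.625, -1.379)
t=2.000: state=(0.326, -1.613)
t=2.200: state=(-0.021, -1.846)
t=2.400: state=(-0.409, -2.024)
t=2.600: state=(-0.820, -2.052)
t=2.800: state=(-1.214, -1.837)
t=3.000: state=(-1.539, -1.383)
t=3.200: state=(-1.760, -0.822)
t=3.400: state=(-1.871, -0.304)
t=3.600: state=(-1.889, 0.102)
t=3.800: state=(-1.837, 0.398)
t=4.000: state=(-1.734, 0.620)
t=4.200: state=(-1.592, 0.802)
t=4.310: state=(-1.498, 0.894)
largest grid value and its neighbours: x(0.550)=1.52619, x(0.560)=1.52629, x(0.570)=1.52624
parabola through these three points peaks at t≈0.562 with x≈1.52629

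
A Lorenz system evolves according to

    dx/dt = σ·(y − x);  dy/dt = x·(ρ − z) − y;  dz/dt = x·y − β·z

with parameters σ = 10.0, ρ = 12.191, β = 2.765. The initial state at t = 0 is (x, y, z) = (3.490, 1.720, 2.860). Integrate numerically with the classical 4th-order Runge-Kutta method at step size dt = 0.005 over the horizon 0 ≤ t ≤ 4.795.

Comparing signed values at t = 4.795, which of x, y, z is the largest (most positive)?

t=0.000: state=(3.490, 1.720, 2.860)
step 1 (dt=0.005): k1=(-17.700, 30.845, -1.905), k2=(-16.486, 30.372, -1.702), k3=(-16.529, 30.399, -1.702), k4=(-15.354, 29.951, -1.506); state += dt/6·(k1+2k2+2k3+k4)
t=0.005: state=(3.407, 1.872, 2.851)
t=0.010: state=(3.336, 2.020, 2.845)
t=0.015: state=(3.276, 2.164, 2.840)
continuing one RK4 step at a time; state shown every 40 steps (Δt=0.2):
t=0.200: state=(5.066, 7.323, 4.484)
t=0.400: state=(9.320, 9.767, 14.212)
t=0.600: state=(5.253, 2.503, 15.024)
t=0.800: state=(2.265, 1.874, 9.568)
t=1.000: state=(2.698, 3.423, 6.437)
t=1.200: state=(5.164, 6.877, 6.885)
t=1.400: state=(8.055, 8.434, 12.958)
t=1.600: state=(5.773, 3.942, 14.173)
t=1.800: state=(3.480, 3.121, 10.260)
t=2.000: state=(3.959, 4.705, 8.020)
t=2.200: state=(6.079, 7.245, 9.427)
t=2.400: state=(7.121, 6.692, 13.264)
t=2.600: state=(5.184, 4.181, 12.573)
t=2.800: state=(4.187, 4.210, 9.985)
t=3.000: state=(5.032, 5.760, 9.232)
t=3.200: state=(6.446, 6.892, 11.216)
t=3.400: state=(6.187, 5.564, 12.751)
t=3.600: state=(4.934, 4.517, 11.418)
t=3.800: state=(4.810, 5.076, 10.014)
t=4.000: state=(5.695, 6.193, 10.381)
t=4.200: state=(6.234, 6.174, 11.889)
t=4.400: state=(5.589, 5.152, 11.967)
t=4.600: state=(5.022, 4.957, 10.850)
t=4.795: state=(5.298, 5.598, 10.393)
compare at T: x=5.298, y=5.598, z=10.393

largest component: z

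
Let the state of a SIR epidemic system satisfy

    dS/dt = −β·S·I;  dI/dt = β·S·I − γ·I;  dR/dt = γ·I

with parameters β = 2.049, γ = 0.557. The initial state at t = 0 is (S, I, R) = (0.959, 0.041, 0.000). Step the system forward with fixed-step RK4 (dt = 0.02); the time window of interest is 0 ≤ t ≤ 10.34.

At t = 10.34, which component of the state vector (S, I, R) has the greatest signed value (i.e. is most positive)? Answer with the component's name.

t=0.000: state=(0.959, 0.041, 0.000)
step 1 (dt=0.02): k1=(-0.081, 0.058, 0.023), k2=(-0.082, 0.058, 0.023), k3=(-0.082, 0.058, 0.023), k4=(-0.083, 0.059, 0.023); state += dt/6·(k1+2k2+2k3+k4)
t=0.020: state=(0.957, 0.042, 0.000)
t=0.040: state=(0.956, 0.043, 0.001)
t=0.060: state=(0.954, 0.045, 0.001)
continuing one RK4 step at a time; state shown every 25 steps (Δt=0.5):
t=0.500: state=(0.903, 0.081, 0.016)
t=1.000: state=(0.805, 0.147, 0.048)
t=1.500: state=(0.662, 0.237, 0.101)
t=2.000: state=(0.496, 0.325, 0.179)
t=2.500: state=(0.345, 0.377, 0.278)
t=3.000: state=(0.233, 0.382, 0.385)
t=3.500: state=(0.159, 0.353, 0.488)
t=4.000: state=(0.114, 0.306, 0.580)
t=4.500: state=(0.085, 0.257, 0.658)
t=5.000: state=(0.067, 0.210, 0.723)
t=5.500: state=(0.055, 0.169, 0.776)
t=6.000: state=(0.047, 0.135, 0.818)
t=6.500: state=(0.042, 0.107, 0.851)
t=7.000: state=(0.038, 0.084, 0.878)
t=7.500: state=(0.035, 0.066, 0.899)
t=8.000: state=(0.033, 0.052, 0.915)
t=8.500: state=(0.032, 0.041, 0.928)
t=9.000: state=(0.030, 0.032, 0.938)
t=9.500: state=(0.030, 0.025, 0.946)
t=10.000: state=(0.029, 0.019, 0.952)
t=10.340: state=(0.029, 0.016, 0.955)
compare at T: S=0.029, I=0.016, R=0.955

largest component: R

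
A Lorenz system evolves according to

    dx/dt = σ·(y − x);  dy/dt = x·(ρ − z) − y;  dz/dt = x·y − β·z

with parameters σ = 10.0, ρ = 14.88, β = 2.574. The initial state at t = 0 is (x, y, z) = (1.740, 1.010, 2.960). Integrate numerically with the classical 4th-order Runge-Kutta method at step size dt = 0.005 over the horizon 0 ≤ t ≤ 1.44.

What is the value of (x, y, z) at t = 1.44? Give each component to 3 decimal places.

t=0.000: state=(1.740, 1.010, 2.960)
step 1 (dt=0.005): k1=(-7.300, 19.731, -5.862), k2=(-6.624, 19.489, -5.757), k3=(-6.647, 19.509, -5.757), k4=(-5.992, 19.286, -5.655); state += dt/6·(k1+2k2+2k3+k4)
t=0.005: state=(1.707, 1.108, 2.931)
t=0.010: state=(1.680, 1.203, 2.903)
t=0.015: state=(1.659, 1.297, 2.877)
continuing one RK4 step at a time; state shown every 10 steps (Δt=0.05):
t=0.050: state=(1.652, 1.933, 2.718)
t=0.100: state=(1.964, 2.902, 2.593)
t=0.150: state=(2.579, 4.107, 2.652)
t=0.200: state=(3.502, 5.682, 3.029)
t=0.250: state=(4.775, 7.695, 3.964)
t=0.300: state=(6.419, 10.046, 5.827)
t=0.350: state=(8.334, 12.250, 9.027)
t=0.400: state=(10.152, 13.270, 13.580)
t=0.450: state=(11.188, 11.973, 18.421)
t=0.500: state=(10.803, 8.492, 21.586)
t=0.550: state=(9.043, 4.593, 22.031)
t=0.600: state=(6.661, 1.865, 20.527)
t=0.650: state=(4.451, 0.529, 18.339)
t=0.700: state=(2.792, 0.080, 16.168)
t=0.750: state=(1.708, 0.037, 14.220)
t=0.800: state=(1.069, 0.132, 12.508)
t=0.850: state=(0.727, 0.258, 11.005)
t=0.900: state=(0.570, 0.386, 9.686)
t=0.950: state=(0.526, 0.520, 8.527)
t=1.000: state=(0.555, 0.674, 7.513)
t=1.050: state=(0.642, 0.868, 6.627)
t=1.100: state=(0.783, 1.125, 5.860)
t=1.150: state=(0.988, 1.473, 5.206)
t=1.200: state=(1.275, 1.948, 4.668)
t=1.250: state=(1.672, 2.599, 4.261)
t=1.300: state=(2.217, 3.486, 4.024)
t=1.350: state=(2.960, 4.681, 4.033)
t=1.400: state=(3.957, 6.243, 4.433)
t=1.440: state=(4.972, 7.760, 5.189)

(x, y, z) = (4.972, 7.760, 5.189)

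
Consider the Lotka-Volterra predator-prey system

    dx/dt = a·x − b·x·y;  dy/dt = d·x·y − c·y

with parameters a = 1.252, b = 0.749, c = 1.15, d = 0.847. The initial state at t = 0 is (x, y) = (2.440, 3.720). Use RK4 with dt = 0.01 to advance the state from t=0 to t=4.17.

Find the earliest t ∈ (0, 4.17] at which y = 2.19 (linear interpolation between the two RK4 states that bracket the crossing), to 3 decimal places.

t=0.000: state=(2.440, 3.720)
step 1 (dt=0.01): k1=(-3.744, 3.410), k2=(-3.746, 3.366), k3=(-3.745, 3.366), k4=(-3.747, 3.322); state += dt/6·(k1+2k2+2k3+k4)
t=0.010: state=(2.403, 3.754)
t=0.020: state=(2.365, 3.786)
t=0.030: state=(2.328, 3.818)
continuing one RK4 step at a time; state shown every 20 steps (Δt=0.2):
t=0.200: state=(1.723, 4.199)
t=0.400: state=(1.169, 4.250)
t=0.600: state=(0.808, 3.983)
t=0.800: state=(0.590, 3.557)
t=1.000: state=(0.460, 3.086)
t=1.200: state=(0.386, 2.633)
t=1.400: state=(0.345, 2.224)
t=1.410: state=(0.343, 2.205)
next step: t=1.420: state=(0.342, 2.186) — y has crossed 2.19
linear interpolation between t=1.410 (2.20521) and t=1.420 (2.18633) → t≈1.418

t = 1.418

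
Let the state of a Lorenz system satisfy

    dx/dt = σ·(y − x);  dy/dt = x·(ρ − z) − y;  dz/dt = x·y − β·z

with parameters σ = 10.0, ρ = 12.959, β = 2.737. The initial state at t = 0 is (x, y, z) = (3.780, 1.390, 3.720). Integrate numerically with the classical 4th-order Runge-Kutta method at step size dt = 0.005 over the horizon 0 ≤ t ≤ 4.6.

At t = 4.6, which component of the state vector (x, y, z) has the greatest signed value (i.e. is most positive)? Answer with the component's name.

largest component: z

t=0.000: state=(3.780, 1.390, 3.720)
step 1 (dt=0.005): k1=(-23.900, 33.533, -4.927), k2=(-22.464, 32.943, -4.665), k3=(-22.515, 32.976, -4.667), k4=(-21.125, 32.414, -4.415); state += dt/6·(k1+2k2+2k3+k4)
t=0.005: state=(3.668, 1.555, 3.697)
t=0.010: state=(3.568, 1.714, 3.676)
t=0.015: state=(3.482, 1.869, 3.657)
continuing one RK4 step at a time; state shown every 40 steps (Δt=0.2):
t=0.200: state=(4.929, 7.162, 4.829)
t=0.400: state=(9.517, 10.266, 14.673)
t=0.600: state=(5.480, 2.531, 16.022)
t=0.800: state=(2.259, 1.839, 10.199)
t=1.000: state=(2.725, 3.508, 6.843)
t=1.200: state=(5.429, 7.322, 7.438)
t=1.400: state=(8.450, 8.616, 14.345)
t=1.600: state=(5.555, 3.578, 14.847)
t=1.800: state=(3.333, 3.102, 10.474)
t=2.000: state=(4.125, 5.064, 8.295)
t=2.200: state=(6.635, 7.910, 10.501)
t=2.400: state=(7.282, 6.414, 14.680)
t=2.600: state=(4.849, 3.866, 12.924)
t=2.800: state=(4.158, 4.402, 10.085)
t=3.000: state=(5.472, 6.416, 9.860)
t=3.200: state=(6.964, 7.186, 12.749)
t=3.400: state=(6.013, 5.120, 13.649)
t=3.600: state=(4.711, 4.462, 11.555)
t=3.800: state=(5.048, 5.563, 10.340)
t=4.000: state=(6.264, 6.773, 11.560)
t=4.200: state=(6.400, 6.005, 13.212)
t=4.400: state=(5.340, 4.892, 12.410)
t=4.600: state=(5.050, 5.212, 11.057)
compare at T: x=5.050, y=5.212, z=11.057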